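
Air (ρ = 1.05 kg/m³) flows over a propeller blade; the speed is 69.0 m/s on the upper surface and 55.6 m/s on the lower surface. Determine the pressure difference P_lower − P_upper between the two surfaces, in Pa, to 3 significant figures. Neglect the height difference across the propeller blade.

With negligible Δh, P + ½ρv² is constant, so P_low − P_up = ½ρ(v_up² − v_low²).
ΔP = ½·1.05·(69.0² − 55.6²) = 877 Pa.

ΔP ≈ 877 Pa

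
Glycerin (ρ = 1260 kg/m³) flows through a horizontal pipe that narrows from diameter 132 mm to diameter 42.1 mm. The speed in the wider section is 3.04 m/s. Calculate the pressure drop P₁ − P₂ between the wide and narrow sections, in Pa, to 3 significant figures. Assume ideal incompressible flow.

The volume flow rate is constant, so v₂ = (A₁/A₂)v₁ = (137/13.9)·3.04 = 29.9 m/s.
With no height change, Bernoulli's equation is P₁ + ½ρv₁² = P₂ + ½ρv₂².
P₁ − P₂ = ½·1260·(29.9² − 3.04²) = ½·1260·884 = 557000 Pa.

557000 Pa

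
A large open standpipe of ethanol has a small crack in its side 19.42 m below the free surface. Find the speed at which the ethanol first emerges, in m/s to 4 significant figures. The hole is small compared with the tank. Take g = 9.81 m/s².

19.52 m/s

Bernoulli from surface to hole (P equal, v_surface ≈ 0): v = √(2gh) = √(2×9.81×19.42) = 19.52 m/s.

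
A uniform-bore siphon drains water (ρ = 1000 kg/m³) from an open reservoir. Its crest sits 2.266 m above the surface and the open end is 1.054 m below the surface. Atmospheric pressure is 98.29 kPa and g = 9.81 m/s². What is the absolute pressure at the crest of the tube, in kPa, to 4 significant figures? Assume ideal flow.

P_top = 65.72 kPa

From the surface to the outlet (both open to atmosphere, surface at rest): v = √(2g·h_out) = √(2·9.81·1.054) = 4.547 m/s.
With constant cross-section the crest speed equals v; applying Bernoulli from the surface up to the crest, P_top = P_atm − ½ρv² − ρg·h_top.
P_top = 98290 − ½·1000·4.547² − 1000·9.81·2.266 = 65720 Pa.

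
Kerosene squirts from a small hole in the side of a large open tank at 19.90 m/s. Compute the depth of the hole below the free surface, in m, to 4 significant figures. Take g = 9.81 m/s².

Inverting v = √(2gh) gives h = v² / 2g.
h = 19.90²/(2·9.81) = 396.0/19.62 = 20.18 m.

h ≈ 20.18 m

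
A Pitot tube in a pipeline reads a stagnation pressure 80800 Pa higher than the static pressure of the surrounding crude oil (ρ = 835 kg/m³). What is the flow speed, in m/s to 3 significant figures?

13.9 m/s

The dynamic pressure equals the rise in static pressure at the stagnation point: ΔP = ½ρv².
v = √(2ΔP/ρ) = √(2·80800/835) = 13.9 m/s.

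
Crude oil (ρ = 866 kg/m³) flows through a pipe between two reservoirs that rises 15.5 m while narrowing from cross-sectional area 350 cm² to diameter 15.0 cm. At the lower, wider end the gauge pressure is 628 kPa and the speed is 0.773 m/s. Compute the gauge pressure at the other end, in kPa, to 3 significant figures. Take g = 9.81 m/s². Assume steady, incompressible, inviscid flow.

By continuity, v₂ = v₁·A₁/A₂ = 0.773·(350/177) = 1.53 m/s.
Applying Bernoulli between the two ends and solving for P₂: P₂ = P₁ + ½ρ(v₁² − v₂²) − ρgΔh.
P₂ = 628000 + ½·866·(0.773² − 1.53²) − 866·9.81·(+15.5) = 628000 + (-756) − (132000) = 496000 Pa.

P₂ ≈ 496 kPa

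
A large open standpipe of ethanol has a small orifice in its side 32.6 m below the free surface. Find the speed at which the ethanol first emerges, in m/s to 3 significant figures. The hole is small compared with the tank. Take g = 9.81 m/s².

v ≈ 25.3 m/s

Torricelli's result v = √(2gh) gives v = √(2·9.81·32.6) = 25.3 m/s.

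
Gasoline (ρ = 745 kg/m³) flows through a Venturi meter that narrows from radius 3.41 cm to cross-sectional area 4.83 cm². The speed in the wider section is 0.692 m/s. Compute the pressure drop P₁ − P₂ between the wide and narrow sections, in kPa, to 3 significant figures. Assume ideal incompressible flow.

ΔP ≈ 10.0 kPa

Continuity gives A₁v₁ = A₂v₂, so v₂ = (36.5 cm²)/(4.83 cm²) × 0.692 m/s = 5.23 m/s.
With no height change, Bernoulli's equation is P₁ + ½ρv₁² = P₂ + ½ρv₂².
P₁ − P₂ = ½·745·(5.23² − 0.692²) = ½·745·26.9 = 10000 Pa.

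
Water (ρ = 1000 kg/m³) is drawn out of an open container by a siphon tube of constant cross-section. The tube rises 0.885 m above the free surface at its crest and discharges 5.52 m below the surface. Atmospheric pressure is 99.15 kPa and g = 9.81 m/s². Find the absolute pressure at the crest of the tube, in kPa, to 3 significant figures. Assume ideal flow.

The outlet speed comes from Torricelli: v = √(2g·5.52) = 10.4 m/s.
The bore is uniform, so the speed at the crest is the same v. Bernoulli surface→crest: P_atm = P_top + ½ρv² + ρg·h_top.
P_top = 99150 − ½·1000·10.4² − 1000·9.81·0.885 = 36300 Pa.

P_top = 36.3 kPa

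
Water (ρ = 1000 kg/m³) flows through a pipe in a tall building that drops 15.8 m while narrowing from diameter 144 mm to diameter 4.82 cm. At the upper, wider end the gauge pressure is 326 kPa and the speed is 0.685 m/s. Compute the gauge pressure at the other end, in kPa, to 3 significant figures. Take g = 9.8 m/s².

462 kPa

The volume flow rate is constant, so v₂ = (A₁/A₂)v₁ = (163/18.2)·0.685 = 6.11 m/s.
Applying Bernoulli between the two ends and solving for P₂: P₂ = P₁ + ½ρ(v₁² − v₂²) − ρgΔh.
P₂ = 326000 + ½·1000·(0.685² − 6.11²) − 1000·9.8·(−15.8) = 326000 + (-18500) − (-155000) = 462000 Pa.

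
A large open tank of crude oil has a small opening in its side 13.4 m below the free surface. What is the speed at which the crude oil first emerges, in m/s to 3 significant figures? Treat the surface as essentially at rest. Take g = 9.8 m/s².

v ≈ 16.2 m/s

With the surface at rest and both surface and jet at atmospheric pressure, Bernoulli gives ρg h = ½ρv², so v = √(2gh) = √(2·9.8·13.4) = 16.2 m/s.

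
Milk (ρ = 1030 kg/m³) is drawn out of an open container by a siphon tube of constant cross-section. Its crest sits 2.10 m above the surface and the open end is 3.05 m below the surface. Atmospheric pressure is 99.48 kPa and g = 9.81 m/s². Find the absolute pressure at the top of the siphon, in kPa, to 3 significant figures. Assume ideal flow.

47.4 kPa

Bernoulli surface→outlet gives ½v² = g·h_out, so v = √(2·9.81·3.05) = 7.74 m/s.
The bore is uniform, so the speed at the crest is the same v. Bernoulli surface→crest: P_atm = P_top + ½ρv² + ρg·h_top.
P_top = 99480 − ½·1030·7.74² − 1030·9.81·2.10 = 47400 Pa.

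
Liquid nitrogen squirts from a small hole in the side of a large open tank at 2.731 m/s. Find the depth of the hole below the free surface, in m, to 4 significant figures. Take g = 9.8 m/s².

For a small hole in a large open tank, ½v² = gh, giving h = v²/(2g).
h = 2.731²/(2·9.8) = 7.458/19.60 = 0.3805 m.

h ≈ 0.3805 m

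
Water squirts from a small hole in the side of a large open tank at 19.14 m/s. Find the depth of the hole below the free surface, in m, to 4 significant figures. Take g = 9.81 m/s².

h ≈ 18.67 m

Torricelli: v = √(2gh), so h = v²/(2g).
h = 19.14²/(2·9.81) = 366.3/19.62 = 18.67 m.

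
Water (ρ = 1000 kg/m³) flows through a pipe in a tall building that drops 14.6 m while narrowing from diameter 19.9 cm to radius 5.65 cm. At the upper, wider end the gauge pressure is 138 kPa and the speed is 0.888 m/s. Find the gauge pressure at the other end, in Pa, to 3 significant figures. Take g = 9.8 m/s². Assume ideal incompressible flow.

The volume flow rate is constant, so v₂ = (A₁/A₂)v₁ = (311/100)·0.888 = 2.75 m/s.
Energy conservation along the streamline gives P₂ = P₁ − ½ρ(v₂² − v₁²) − ρg(h₂ − h₁).
P₂ = 138000 + ½·1000·(0.888² − 2.75²) − 1000·9.8·(−14.6) = 138000 + (-3400) − (-143000) = 278000 Pa.

278000 Pa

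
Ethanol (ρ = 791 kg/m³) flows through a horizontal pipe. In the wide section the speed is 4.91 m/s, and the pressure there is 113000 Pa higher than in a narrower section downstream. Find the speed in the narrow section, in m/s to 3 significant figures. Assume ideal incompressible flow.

v₂ ≈ 17.6 m/s

With h₁ = h₂, rearranging Bernoulli gives v₂ = √(v₁² + 2ΔP/ρ).
v₂ = √(4.91² + 2·113000/791) = √(24.1 + 286) = 17.6 m/s.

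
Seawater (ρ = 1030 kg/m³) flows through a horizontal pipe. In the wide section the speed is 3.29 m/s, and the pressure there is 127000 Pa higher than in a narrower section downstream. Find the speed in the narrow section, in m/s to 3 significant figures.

v₂ ≈ 16.0 m/s

Horizontal Bernoulli: P₁ + ½ρv₁² = P₂ + ½ρv₂², so v₂² = v₁² + 2(P₁ − P₂)/ρ.
v₂ = √(3.29² + 2·127000/1030) = √(10.8 + 247) = 16.0 m/s.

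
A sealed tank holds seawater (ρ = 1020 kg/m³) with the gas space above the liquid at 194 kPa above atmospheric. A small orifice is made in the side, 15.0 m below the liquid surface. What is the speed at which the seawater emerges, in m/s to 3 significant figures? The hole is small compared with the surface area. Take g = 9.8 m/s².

v = 26.0 m/s

Take point 1 at the surface (v₁ ≈ 0) and point 2 at the hole (at atmospheric pressure). Bernoulli: P₁ + ρg h = P_atm + ½ρv₂².
With P₁ − P_atm = 194000 Pa, v₂ = √(2gh + 2ΔP/ρ) = √(2·9.8·15.0 + 2·194000/1020) = 26.0 m/s.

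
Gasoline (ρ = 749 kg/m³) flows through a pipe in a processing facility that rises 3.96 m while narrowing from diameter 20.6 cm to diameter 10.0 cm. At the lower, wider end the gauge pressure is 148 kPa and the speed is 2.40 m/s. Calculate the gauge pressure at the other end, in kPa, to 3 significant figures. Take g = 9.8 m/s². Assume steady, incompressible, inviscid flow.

P₂ ≈ 82.2 kPa

Mass conservation (A₁v₁ = A₂v₂) gives v₂ = 2.40 × 333/78.5 = 10.2 m/s.
Applying Bernoulli between the two ends and solving for P₂: P₂ = P₁ + ½ρ(v₁² − v₂²) − ρgΔh.
P₂ = 148000 + ½·749·(2.40² − 10.2²) − 749·9.8·(+3.96) = 148000 + (-36700) − (29100) = 82200 Pa.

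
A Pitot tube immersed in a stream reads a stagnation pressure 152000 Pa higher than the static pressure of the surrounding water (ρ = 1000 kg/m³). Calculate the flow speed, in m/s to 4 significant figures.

Bernoulli between the free stream and the stagnation point: ½ρv² = P_stag − P_static.
v = √(2ΔP/ρ) = √(2·152000/1000) = 17.44 m/s.

v = 17.44 m/s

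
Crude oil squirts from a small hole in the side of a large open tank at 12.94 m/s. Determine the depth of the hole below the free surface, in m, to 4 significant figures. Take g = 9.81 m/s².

h ≈ 8.534 m

Inverting v = √(2gh) gives h = v² / 2g.
h = 12.94²/(2·9.81) = 167.4/19.62 = 8.534 m.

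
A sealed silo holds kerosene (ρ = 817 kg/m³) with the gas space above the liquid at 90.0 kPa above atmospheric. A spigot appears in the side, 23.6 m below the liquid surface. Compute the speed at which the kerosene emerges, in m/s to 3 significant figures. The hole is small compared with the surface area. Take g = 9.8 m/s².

Take point 1 at the surface (v₁ ≈ 0) and point 2 at the hole (at atmospheric pressure). Bernoulli: P₁ + ρg h = P_atm + ½ρv₂².
With P₁ − P_atm = 90000 Pa, v₂ = √(2gh + 2ΔP/ρ) = √(2·9.8·23.6 + 2·90000/817) = 26.1 m/s.

v = 26.1 m/s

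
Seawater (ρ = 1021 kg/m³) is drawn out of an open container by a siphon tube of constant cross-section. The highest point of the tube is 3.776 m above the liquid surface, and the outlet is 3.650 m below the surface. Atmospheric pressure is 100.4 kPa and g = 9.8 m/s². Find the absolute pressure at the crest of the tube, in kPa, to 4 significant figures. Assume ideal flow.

From the surface to the outlet (both open to atmosphere, surface at rest): v = √(2g·h_out) = √(2·9.8·3.650) = 8.458 m/s.
With constant cross-section the crest speed equals v; applying Bernoulli from the surface up to the crest, P_top = P_atm − ½ρv² − ρg·h_top.
P_top = 100400 − ½·1021·8.458² − 1021·9.8·3.776 = 26100 Pa.

26.10 kPa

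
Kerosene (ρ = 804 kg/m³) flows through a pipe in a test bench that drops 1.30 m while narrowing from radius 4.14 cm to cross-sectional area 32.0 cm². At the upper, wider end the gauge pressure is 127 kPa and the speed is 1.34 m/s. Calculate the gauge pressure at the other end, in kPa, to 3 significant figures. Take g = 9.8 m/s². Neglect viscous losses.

By continuity, v₂ = v₁·A₁/A₂ = 1.34·(53.8/32.0) = 2.25 m/s.
Energy conservation along the streamline gives P₂ = P₁ − ½ρ(v₂² − v₁²) − ρg(h₂ − h₁).
P₂ = 127000 + ½·804·(1.34² − 2.25²) − 804·9.8·(−1.30) = 127000 + (-1320) − (-10200) = 136000 Pa.

P₂ = 136 kPa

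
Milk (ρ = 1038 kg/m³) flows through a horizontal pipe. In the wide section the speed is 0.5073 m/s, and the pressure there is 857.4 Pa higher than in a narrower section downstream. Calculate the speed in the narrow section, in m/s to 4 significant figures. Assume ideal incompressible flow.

With h₁ = h₂, rearranging Bernoulli gives v₂ = √(v₁² + 2ΔP/ρ).
v₂ = √(0.5073² + 2·857.4/1038) = √(0.2574 + 1.652) = 1.382 m/s.

1.382 m/s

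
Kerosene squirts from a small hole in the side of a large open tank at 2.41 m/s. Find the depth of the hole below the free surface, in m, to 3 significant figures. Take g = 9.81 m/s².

Torricelli: v = √(2gh), so h = v²/(2g).
h = 2.41²/(2·9.81) = 5.81/19.62 = 0.296 m.

h ≈ 0.296 m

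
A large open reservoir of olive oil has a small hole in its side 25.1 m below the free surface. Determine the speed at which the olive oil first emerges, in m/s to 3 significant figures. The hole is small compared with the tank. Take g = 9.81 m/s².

Bernoulli from surface to hole (P equal, v_surface ≈ 0): v = √(2gh) = √(2×9.81×25.1) = 22.2 m/s.

v ≈ 22.2 m/s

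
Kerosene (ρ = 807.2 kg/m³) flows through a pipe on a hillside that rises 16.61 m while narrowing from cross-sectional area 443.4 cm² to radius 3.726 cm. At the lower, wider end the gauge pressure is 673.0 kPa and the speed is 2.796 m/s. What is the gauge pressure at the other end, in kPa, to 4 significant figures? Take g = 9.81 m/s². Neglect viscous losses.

The volume flow rate is constant, so v₂ = (A₁/A₂)v₁ = (443.4/43.61)·2.796 = 28.42 m/s.
Bernoulli: P₁ + ½ρv₁² + ρg h₁ = P₂ + ½ρv₂² + ρg h₂, so P₂ = P₁ + ½ρ(v₁² − v₂²) − ρg(h₂ − h₁).
P₂ = 673000 + ½·807.2·(2.796² − 28.42²) − 807.2·9.81·(+16.61) = 673000 + (-322900) − (131500) = 218500 Pa.

P₂ ≈ 218.5 kPa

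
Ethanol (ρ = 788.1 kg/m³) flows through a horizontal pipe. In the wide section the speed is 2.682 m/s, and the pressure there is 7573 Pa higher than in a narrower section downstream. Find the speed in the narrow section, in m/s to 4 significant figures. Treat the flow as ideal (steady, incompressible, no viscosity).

v₂ ≈ 5.139 m/s

Horizontal Bernoulli: P₁ + ½ρv₁² = P₂ + ½ρv₂², so v₂² = v₁² + 2(P₁ − P₂)/ρ.
v₂ = √(2.682² + 2·7573/788.1) = √(7.193 + 19.22) = 5.139 m/s.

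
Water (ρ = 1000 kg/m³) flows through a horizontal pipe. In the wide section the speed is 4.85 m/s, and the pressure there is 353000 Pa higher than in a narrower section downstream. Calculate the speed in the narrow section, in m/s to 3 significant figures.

Horizontal Bernoulli: P₁ + ½ρv₁² = P₂ + ½ρv₂², so v₂² = v₁² + 2(P₁ − P₂)/ρ.
v₂ = √(4.85² + 2·353000/1000) = √(23.5 + 706) = 27.0 m/s.

27.0 m/s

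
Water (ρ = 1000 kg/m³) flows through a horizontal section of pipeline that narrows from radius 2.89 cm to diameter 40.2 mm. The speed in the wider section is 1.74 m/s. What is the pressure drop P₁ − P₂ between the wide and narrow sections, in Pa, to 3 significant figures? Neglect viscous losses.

ΔP = 4960 Pa

Mass conservation (A₁v₁ = A₂v₂) gives v₂ = 1.74 × 26.2/12.7 = 3.60 m/s.
The pipe is horizontal, so Bernoulli reduces to P₁ + ½ρv₁² = P₂ + ½ρv₂².
P₁ − P₂ = ½·1000·(3.60² − 1.74²) = ½·1000·9.91 = 4960 Pa.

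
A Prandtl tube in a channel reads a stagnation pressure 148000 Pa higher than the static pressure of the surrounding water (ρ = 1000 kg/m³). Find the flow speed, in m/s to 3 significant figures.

Bernoulli between the free stream and the stagnation point: ½ρv² = P_stag − P_static.
v = √(2ΔP/ρ) = √(2·148000/1000) = 17.2 m/s.

v ≈ 17.2 m/s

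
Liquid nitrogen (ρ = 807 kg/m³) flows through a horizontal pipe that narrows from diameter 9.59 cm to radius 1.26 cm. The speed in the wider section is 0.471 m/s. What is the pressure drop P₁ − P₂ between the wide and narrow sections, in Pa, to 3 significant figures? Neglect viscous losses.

18700 Pa

Mass conservation (A₁v₁ = A₂v₂) gives v₂ = 0.471 × 72.2/4.99 = 6.82 m/s.
The pipe is horizontal, so Bernoulli reduces to P₁ + ½ρv₁² = P₂ + ½ρv₂².
P₁ − P₂ = ½·807·(6.82² − 0.471²) = ½·807·46.3 = 18700 Pa.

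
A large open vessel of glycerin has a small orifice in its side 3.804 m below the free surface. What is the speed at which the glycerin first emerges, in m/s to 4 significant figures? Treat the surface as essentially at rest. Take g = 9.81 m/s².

v = 8.639 m/s

Bernoulli from surface to hole (P equal, v_surface ≈ 0): v = √(2gh) = √(2×9.81×3.804) = 8.639 m/s.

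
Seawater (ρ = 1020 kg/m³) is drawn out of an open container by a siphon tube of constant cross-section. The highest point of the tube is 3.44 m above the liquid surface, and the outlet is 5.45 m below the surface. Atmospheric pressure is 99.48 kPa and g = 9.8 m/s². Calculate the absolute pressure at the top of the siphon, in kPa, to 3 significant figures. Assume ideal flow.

From the surface to the outlet (both open to atmosphere, surface at rest): v = √(2g·h_out) = √(2·9.8·5.45) = 10.3 m/s.
Continuity keeps v the same throughout the tube; from surface to crest, P_atm + 0 = P_top + ½ρv² + ρg·h_top.
P_top = 99480 − ½·1020·10.3² − 1020·9.8·3.44 = 10600 Pa.

10.6 kPa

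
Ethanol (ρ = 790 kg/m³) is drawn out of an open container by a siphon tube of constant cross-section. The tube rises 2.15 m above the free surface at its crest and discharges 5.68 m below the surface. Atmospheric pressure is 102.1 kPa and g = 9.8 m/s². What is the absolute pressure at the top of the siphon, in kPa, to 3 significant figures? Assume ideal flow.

P_top = 41.5 kPa

From the surface to the outlet (both open to atmosphere, surface at rest): v = √(2g·h_out) = √(2·9.8·5.68) = 10.6 m/s.
Continuity keeps v the same throughout the tube; from surface to crest, P_atm + 0 = P_top + ½ρv² + ρg·h_top.
P_top = 102100 − ½·790·10.6² − 790·9.8·2.15 = 41500 Pa.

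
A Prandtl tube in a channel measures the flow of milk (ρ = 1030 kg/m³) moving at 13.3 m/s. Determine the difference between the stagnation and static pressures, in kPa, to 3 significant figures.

91.1 kPa

The dynamic pressure equals the rise in static pressure at the stagnation point: ΔP = ½ρv².
ΔP = ½·1030·13.3² = 91100 Pa.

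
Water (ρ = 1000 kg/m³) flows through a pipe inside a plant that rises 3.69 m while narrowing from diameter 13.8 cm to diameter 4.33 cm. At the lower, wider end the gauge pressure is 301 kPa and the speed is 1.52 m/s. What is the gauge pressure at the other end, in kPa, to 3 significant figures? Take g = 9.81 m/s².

Continuity gives A₁v₁ = A₂v₂, so v₂ = (150 cm²)/(14.7 cm²) × 1.52 m/s = 15.4 m/s.
Energy conservation along the streamline gives P₂ = P₁ − ½ρ(v₂² − v₁²) − ρg(h₂ − h₁).
P₂ = 301000 + ½·1000·(1.52² − 15.4²) − 1000·9.81·(+3.69) = 301000 + (-118000) − (36200) = 147000 Pa.

P₂ ≈ 147 kPa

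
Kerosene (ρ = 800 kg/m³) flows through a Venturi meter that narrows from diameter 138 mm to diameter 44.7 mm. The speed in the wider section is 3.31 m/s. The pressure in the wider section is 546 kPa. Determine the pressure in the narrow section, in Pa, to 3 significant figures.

P₂ ≈ 152000 Pa

Mass conservation (A₁v₁ = A₂v₂) gives v₂ = 3.31 × 150/15.7 = 31.5 m/s.
Bernoulli (h₁ = h₂): P₁ − P₂ = ½ρ(v₂² − v₁²).
P₂ = P₁ − ½ρ(v₂² − v₁²) = 546000 − ½·800·(31.5² − 3.31²) = 546000 − 394000 = 152000 Pa.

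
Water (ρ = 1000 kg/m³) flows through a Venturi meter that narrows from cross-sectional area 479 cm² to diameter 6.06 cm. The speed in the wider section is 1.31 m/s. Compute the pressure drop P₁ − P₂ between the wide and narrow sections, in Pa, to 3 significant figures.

Mass conservation (A₁v₁ = A₂v₂) gives v₂ = 1.31 × 479/28.8 = 21.8 m/s.
Bernoulli (h₁ = h₂): P₁ − P₂ = ½ρ(v₂² − v₁²).
P₁ − P₂ = ½·1000·(21.8² − 1.31²) = ½·1000·472 = 236000 Pa.

ΔP ≈ 236000 Pa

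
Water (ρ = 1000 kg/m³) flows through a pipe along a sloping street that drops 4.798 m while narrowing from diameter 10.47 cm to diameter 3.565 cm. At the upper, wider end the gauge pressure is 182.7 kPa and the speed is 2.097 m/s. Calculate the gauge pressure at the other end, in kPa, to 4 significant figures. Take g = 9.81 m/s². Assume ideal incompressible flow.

The volume flow rate is constant, so v₂ = (A₁/A₂)v₁ = (86.10/9.982)·2.097 = 18.09 m/s.
Bernoulli: P₁ + ½ρv₁² + ρg h₁ = P₂ + ½ρv₂² + ρg h₂, so P₂ = P₁ + ½ρ(v₁² − v₂²) − ρg(h₂ − h₁).
P₂ = 182700 + ½·1000·(2.097² − 18.09²) − 1000·9.81·(−4.798) = 182700 + (-161400) − (-47070) = 68390 Pa.

P₂ ≈ 68.39 kPa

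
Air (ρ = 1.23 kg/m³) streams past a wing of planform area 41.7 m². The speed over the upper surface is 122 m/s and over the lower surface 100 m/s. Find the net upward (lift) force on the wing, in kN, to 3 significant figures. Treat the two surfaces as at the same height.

With equal heights on the two surfaces, Bernoulli gives P_lower − P_upper = ½ρ(v_upper² − v_lower²).
ΔP = ½·1.23·(122² − 100²) = 3000 Pa.
Lift = ΔP · A = 3000 × 41.7 = 125000 N.

F ≈ 125 kN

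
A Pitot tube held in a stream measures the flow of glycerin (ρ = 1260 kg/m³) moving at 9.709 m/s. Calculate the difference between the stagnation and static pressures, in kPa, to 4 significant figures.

The dynamic pressure equals the rise in static pressure at the stagnation point: ΔP = ½ρv².
ΔP = ½·1260·9.709² = 59390 Pa.

ΔP = 59.39 kPa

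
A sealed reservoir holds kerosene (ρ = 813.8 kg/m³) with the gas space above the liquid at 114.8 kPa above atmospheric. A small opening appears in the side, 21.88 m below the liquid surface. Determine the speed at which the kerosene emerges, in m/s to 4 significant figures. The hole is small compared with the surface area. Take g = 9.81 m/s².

Take point 1 at the surface (v₁ ≈ 0) and point 2 at the hole (at atmospheric pressure). Bernoulli: P₁ + ρg h = P_atm + ½ρv₂².
With P₁ − P_atm = 114800 Pa, v₂ = √(2gh + 2ΔP/ρ) = √(2·9.81·21.88 + 2·114800/813.8) = 26.67 m/s.

v ≈ 26.67 m/s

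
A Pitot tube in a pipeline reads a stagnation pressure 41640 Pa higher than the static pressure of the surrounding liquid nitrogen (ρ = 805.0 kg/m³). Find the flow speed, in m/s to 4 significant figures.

The dynamic pressure equals the rise in static pressure at the stagnation point: ΔP = ½ρv².
v = √(2ΔP/ρ) = √(2·41640/805.0) = 10.17 m/s.

v ≈ 10.17 m/s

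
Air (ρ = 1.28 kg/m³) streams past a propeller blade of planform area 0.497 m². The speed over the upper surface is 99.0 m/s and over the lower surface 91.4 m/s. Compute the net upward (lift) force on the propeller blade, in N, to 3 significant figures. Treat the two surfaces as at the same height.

460 N

The faster flow above has the lower pressure; Bernoulli (same height) gives ΔP = ½ρ(v_up² − v_low²).
ΔP = ½·1.28·(99.0² − 91.4²) = 926 Pa.
Lift = ΔP · A = 926 × 0.497 = 460 N.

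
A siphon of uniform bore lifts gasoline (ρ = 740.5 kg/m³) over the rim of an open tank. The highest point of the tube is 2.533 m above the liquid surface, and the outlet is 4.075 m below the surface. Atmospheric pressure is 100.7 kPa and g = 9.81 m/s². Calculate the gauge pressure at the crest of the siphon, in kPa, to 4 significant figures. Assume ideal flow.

P_gauge ≈ -48.00 kPa

The outlet speed comes from Torricelli: v = √(2g·4.075) = 8.942 m/s.
Continuity keeps v the same throughout the tube; from surface to crest, P_atm + 0 = P_top + ½ρv² + ρg·h_top.
P_top = 100700 − ½·740.5·8.942² − 740.5·9.81·2.533 = 52700 Pa. So P_gauge = P_top − P_atm = -48000 Pa.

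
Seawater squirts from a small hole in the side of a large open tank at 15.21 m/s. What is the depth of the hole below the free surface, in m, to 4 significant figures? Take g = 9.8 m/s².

Torricelli: v = √(2gh), so h = v²/(2g).
h = 15.21²/(2·9.8) = 231.3/19.60 = 11.80 m.

h ≈ 11.80 m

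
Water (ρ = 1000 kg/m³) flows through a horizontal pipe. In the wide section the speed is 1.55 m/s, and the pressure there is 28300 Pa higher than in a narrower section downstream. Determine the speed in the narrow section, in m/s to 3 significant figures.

With h₁ = h₂, rearranging Bernoulli gives v₂ = √(v₁² + 2ΔP/ρ).
v₂ = √(1.55² + 2·28300/1000) = √(2.40 + 56.6) = 7.68 m/s.

v₂ ≈ 7.68 m/s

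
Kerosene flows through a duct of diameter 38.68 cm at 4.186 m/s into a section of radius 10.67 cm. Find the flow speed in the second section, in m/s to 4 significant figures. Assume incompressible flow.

By continuity, v₂ = v₁·A₁/A₂ = 4.186·(1175/357.7) = 13.75 m/s.

v₂ = 13.75 m/s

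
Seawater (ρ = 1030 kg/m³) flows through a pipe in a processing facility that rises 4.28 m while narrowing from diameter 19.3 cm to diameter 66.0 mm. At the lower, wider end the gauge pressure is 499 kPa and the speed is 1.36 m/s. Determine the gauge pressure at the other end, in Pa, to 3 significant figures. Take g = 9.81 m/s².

Continuity gives A₁v₁ = A₂v₂, so v₂ = (293 cm²)/(34.2 cm²) × 1.36 m/s = 11.6 m/s.
Energy conservation along the streamline gives P₂ = P₁ − ½ρ(v₂² − v₁²) − ρg(h₂ − h₁).
P₂ = 499000 + ½·1030·(1.36² − 11.6²) − 1030·9.81·(+4.28) = 499000 + (-68700) − (43200) = 387000 Pa.

387000 Pa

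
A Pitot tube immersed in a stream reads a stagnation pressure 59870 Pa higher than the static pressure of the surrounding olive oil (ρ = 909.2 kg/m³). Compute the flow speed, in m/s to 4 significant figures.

v ≈ 11.48 m/s

Bernoulli between the free stream and the stagnation point: ½ρv² = P_stag − P_static.
v = √(2ΔP/ρ) = √(2·59870/909.2) = 11.48 m/s.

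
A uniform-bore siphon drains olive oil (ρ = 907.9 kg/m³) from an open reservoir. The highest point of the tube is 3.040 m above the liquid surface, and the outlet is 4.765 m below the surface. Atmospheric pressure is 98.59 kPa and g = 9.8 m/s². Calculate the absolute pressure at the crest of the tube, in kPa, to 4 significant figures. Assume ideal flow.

Bernoulli surface→outlet gives ½v² = g·h_out, so v = √(2·9.8·4.765) = 9.664 m/s.
Continuity keeps v the same throughout the tube; from surface to crest, P_atm + 0 = P_top + ½ρv² + ρg·h_top.
P_top = 98590 − ½·907.9·9.664² − 907.9·9.8·3.040 = 29150 Pa.

29.15 kPa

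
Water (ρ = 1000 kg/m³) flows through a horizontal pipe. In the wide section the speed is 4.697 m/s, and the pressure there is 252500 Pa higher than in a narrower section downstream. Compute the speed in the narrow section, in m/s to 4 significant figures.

v₂ ≈ 22.96 m/s

Along the level pipe P + ½ρv² is conserved, hence v₂² = v₁² + 2(P₁ − P₂)/ρ.
v₂ = √(4.697² + 2·252500/1000) = √(22.06 + 505.0) = 22.96 m/s.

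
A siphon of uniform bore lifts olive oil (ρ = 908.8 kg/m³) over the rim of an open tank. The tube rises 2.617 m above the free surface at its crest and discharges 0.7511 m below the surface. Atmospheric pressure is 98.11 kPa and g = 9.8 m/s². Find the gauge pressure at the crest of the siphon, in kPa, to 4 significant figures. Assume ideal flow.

Bernoulli surface→outlet gives ½v² = g·h_out, so v = √(2·9.8·0.7511) = 3.837 m/s.
Continuity keeps v the same throughout the tube; from surface to crest, P_atm + 0 = P_top + ½ρv² + ρg·h_top.
P_top = 98110 − ½·908.8·3.837² − 908.8·9.8·2.617 = 68110 Pa. So P_gauge = P_top − P_atm = -30000 Pa.

P_gauge ≈ -30.00 kPa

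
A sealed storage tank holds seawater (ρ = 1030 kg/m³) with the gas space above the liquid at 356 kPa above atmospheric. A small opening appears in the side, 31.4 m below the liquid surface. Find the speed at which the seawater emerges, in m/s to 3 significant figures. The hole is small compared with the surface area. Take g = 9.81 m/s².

Take point 1 at the surface (v₁ ≈ 0) and point 2 at the hole (at atmospheric pressure). Bernoulli: P₁ + ρg h = P_atm + ½ρv₂².
With P₁ − P_atm = 356000 Pa, v₂ = √(2gh + 2ΔP/ρ) = √(2·9.81·31.4 + 2·356000/1030) = 36.2 m/s.

v = 36.2 m/s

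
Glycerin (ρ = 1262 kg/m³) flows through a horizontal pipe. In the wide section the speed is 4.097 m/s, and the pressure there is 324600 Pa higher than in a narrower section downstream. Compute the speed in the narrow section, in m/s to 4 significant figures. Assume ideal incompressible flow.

With h₁ = h₂, rearranging Bernoulli gives v₂ = √(v₁² + 2ΔP/ρ).
v₂ = √(4.097² + 2·324600/1262) = √(16.79 + 514.4) = 23.05 m/s.

v₂ ≈ 23.05 m/s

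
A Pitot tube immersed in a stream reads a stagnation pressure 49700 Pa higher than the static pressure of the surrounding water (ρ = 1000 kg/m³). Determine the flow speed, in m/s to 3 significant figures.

Bernoulli between the free stream and the stagnation point: ½ρv² = P_stag − P_static.
v = √(2ΔP/ρ) = √(2·49700/1000) = 9.97 m/s.

9.97 m/s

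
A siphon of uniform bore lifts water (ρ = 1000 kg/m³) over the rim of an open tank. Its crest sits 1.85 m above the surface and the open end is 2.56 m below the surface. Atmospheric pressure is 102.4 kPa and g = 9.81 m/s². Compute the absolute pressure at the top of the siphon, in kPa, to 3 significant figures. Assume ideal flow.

From the surface to the outlet (both open to atmosphere, surface at rest): v = √(2g·h_out) = √(2·9.81·2.56) = 7.09 m/s.
The bore is uniform, so the speed at the crest is the same v. Bernoulli surface→crest: P_atm = P_top + ½ρv² + ρg·h_top.
P_top = 102400 − ½·1000·7.09² − 1000·9.81·1.85 = 59100 Pa.

P_top = 59.1 kPa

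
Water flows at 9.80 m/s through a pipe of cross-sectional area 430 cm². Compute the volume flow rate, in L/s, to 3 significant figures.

Q = A·v = 0.0430 m² × 9.80 m/s = 0.421 m³/s.
Converting: 0.421 m³/s × 1000 = 421 L/s.

Q ≈ 421 L/s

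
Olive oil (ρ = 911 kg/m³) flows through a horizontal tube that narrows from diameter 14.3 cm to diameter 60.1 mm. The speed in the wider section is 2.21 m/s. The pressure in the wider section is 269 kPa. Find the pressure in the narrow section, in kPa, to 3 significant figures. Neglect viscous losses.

P₂ ≈ 200 kPa

By continuity, v₂ = v₁·A₁/A₂ = 2.21·(161/28.4) = 12.5 m/s.
The pipe is horizontal, so Bernoulli reduces to P₁ + ½ρv₁² = P₂ + ½ρv₂².
P₂ = P₁ − ½ρ(v₂² − v₁²) = 269000 − ½·911·(12.5² − 2.21²) = 269000 − 69100 = 200000 Pa.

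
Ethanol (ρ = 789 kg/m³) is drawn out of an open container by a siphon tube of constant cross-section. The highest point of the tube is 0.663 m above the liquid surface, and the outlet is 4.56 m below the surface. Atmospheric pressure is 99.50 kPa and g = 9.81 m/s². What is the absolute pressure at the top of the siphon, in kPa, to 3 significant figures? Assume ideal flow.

Bernoulli surface→outlet gives ½v² = g·h_out, so v = √(2·9.81·4.56) = 9.46 m/s.
The bore is uniform, so the speed at the crest is the same v. Bernoulli surface→crest: P_atm = P_top + ½ρv² + ρg·h_top.
P_top = 99500 − ½·789·9.46² − 789·9.81·0.663 = 59100 Pa.

59.1 kPa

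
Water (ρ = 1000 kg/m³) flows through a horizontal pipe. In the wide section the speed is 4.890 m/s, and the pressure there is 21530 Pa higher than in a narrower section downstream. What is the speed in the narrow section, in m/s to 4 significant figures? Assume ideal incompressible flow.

v₂ = 8.184 m/s

Horizontal Bernoulli: P₁ + ½ρv₁² = P₂ + ½ρv₂², so v₂² = v₁² + 2(P₁ − P₂)/ρ.
v₂ = √(4.890² + 2·21530/1000) = √(23.91 + 43.06) = 8.184 m/s.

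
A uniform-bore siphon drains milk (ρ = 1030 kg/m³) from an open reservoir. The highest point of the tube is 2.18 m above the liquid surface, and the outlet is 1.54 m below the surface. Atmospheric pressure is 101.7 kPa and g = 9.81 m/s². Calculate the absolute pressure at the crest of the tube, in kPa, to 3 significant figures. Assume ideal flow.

P_top = 64.1 kPa

Bernoulli surface→outlet gives ½v² = g·h_out, so v = √(2·9.81·1.54) = 5.50 m/s.
The bore is uniform, so the speed at the crest is the same v. Bernoulli surface→crest: P_atm = P_top + ½ρv² + ρg·h_top.
P_top = 101700 − ½·1030·5.50² − 1030·9.81·2.18 = 64100 Pa.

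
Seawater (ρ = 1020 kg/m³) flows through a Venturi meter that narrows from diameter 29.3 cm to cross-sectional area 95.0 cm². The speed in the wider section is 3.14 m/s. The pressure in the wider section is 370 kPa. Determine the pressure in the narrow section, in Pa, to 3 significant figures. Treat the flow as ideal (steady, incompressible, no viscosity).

P₂ ≈ 122000 Pa

The volume flow rate is constant, so v₂ = (A₁/A₂)v₁ = (674/95.0)·3.14 = 22.3 m/s.
With no height change, Bernoulli's equation is P₁ + ½ρv₁² = P₂ + ½ρv₂².
P₂ = P₁ − ½ρ(v₂² − v₁²) = 370000 − ½·1020·(22.3² − 3.14²) = 370000 − 248000 = 122000 Pa.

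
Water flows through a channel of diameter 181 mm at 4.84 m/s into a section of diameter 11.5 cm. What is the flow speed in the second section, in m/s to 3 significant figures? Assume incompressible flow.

Mass conservation (A₁v₁ = A₂v₂) gives v₂ = 4.84 × 257/104 = 12.0 m/s.

12.0 m/s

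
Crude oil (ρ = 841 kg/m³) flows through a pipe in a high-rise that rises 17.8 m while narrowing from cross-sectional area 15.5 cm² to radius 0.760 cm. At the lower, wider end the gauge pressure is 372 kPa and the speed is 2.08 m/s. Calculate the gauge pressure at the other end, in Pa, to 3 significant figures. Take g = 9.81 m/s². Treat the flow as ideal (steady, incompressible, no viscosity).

The volume flow rate is constant, so v₂ = (A₁/A₂)v₁ = (15.5/1.81)·2.08 = 17.8 m/s.
Energy conservation along the streamline gives P₂ = P₁ − ½ρ(v₂² − v₁²) − ρg(h₂ − h₁).
P₂ = 372000 + ½·841·(2.08² − 17.8²) − 841·9.81·(+17.8) = 372000 + (-131000) − (147000) = 94200 Pa.

P₂ = 94200 Pa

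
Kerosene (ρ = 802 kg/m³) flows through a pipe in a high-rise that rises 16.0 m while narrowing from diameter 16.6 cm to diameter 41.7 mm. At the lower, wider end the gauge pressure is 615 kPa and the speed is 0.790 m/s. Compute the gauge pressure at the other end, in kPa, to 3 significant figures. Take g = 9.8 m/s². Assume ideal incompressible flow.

Mass conservation (A₁v₁ = A₂v₂) gives v₂ = 0.790 × 216/13.7 = 12.5 m/s.
Bernoulli: P₁ + ½ρv₁² + ρg h₁ = P₂ + ½ρv₂² + ρg h₂, so P₂ = P₁ + ½ρ(v₁² − v₂²) − ρg(h₂ − h₁).
P₂ = 615000 + ½·802·(0.790² − 12.5²) − 802·9.8·(+16.0) = 615000 + (-62600) − (126000) = 427000 Pa.

427 kPa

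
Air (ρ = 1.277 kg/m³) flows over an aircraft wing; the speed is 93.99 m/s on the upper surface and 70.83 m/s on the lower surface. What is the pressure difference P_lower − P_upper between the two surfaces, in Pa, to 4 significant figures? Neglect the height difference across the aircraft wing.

With negligible Δh, P + ½ρv² is constant, so P_low − P_up = ½ρ(v_up² − v_low²).
ΔP = ½·1.277·(93.99² − 70.83²) = 2437 Pa.

ΔP ≈ 2437 Pa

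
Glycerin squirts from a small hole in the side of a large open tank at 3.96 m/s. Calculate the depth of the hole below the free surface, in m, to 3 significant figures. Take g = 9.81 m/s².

0.799 m

For a small hole in a large open tank, ½v² = gh, giving h = v²/(2g).
h = 3.96²/(2·9.81) = 15.7/19.62 = 0.799 m.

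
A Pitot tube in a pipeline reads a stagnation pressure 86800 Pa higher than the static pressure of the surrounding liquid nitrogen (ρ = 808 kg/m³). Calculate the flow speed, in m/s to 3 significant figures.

v ≈ 14.7 m/s

At the stagnation point the flow is brought to rest, so Bernoulli gives P_stag − P_static = ½ρv².
v = √(2ΔP/ρ) = √(2·86800/808) = 14.7 m/s.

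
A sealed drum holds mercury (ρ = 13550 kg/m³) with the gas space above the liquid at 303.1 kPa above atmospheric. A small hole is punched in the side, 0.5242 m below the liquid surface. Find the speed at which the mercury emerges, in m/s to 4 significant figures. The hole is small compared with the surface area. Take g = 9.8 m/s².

7.417 m/s

Take point 1 at the surface (v₁ ≈ 0) and point 2 at the hole (at atmospheric pressure). Bernoulli: P₁ + ρg h = P_atm + ½ρv₂².
With P₁ − P_atm = 303100 Pa, v₂ = √(2gh + 2ΔP/ρ) = √(2·9.8·0.5242 + 2·303100/13550) = 7.417 m/s.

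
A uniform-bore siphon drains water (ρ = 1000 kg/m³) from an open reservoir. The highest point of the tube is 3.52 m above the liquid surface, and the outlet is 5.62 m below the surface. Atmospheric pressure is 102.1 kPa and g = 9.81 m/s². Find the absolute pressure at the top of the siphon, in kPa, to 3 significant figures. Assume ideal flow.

P_top ≈ 12.4 kPa

Bernoulli surface→outlet gives ½v² = g·h_out, so v = √(2·9.81·5.62) = 10.5 m/s.
Continuity keeps v the same throughout the tube; from surface to crest, P_atm + 0 = P_top + ½ρv² + ρg·h_top.
P_top = 102100 − ½·1000·10.5² − 1000·9.81·3.52 = 12400 Pa.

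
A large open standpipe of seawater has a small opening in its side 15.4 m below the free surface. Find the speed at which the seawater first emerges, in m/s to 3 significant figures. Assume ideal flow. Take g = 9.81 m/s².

v ≈ 17.4 m/s

With the surface at rest and both surface and jet at atmospheric pressure, Bernoulli gives ρg h = ½ρv², so v = √(2gh) = √(2·9.81·15.4) = 17.4 m/s.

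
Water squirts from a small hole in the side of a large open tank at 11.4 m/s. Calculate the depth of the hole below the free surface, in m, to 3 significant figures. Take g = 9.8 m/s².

Inverting v = √(2gh) gives h = v² / 2g.
h = 11.4²/(2·9.8) = 130/19.60 = 6.63 m.

h = 6.63 m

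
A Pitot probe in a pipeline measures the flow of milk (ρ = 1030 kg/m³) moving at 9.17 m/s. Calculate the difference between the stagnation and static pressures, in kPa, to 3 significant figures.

43.3 kPa

Bernoulli between the free stream and the stagnation point: ½ρv² = P_stag − P_static.
ΔP = ½·1030·9.17² = 43300 Pa.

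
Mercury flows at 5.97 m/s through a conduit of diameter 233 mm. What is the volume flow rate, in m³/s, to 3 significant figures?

Q = A·v = 0.0426 m² × 5.97 m/s = 0.255 m³/s.

Q = 0.255 m³/s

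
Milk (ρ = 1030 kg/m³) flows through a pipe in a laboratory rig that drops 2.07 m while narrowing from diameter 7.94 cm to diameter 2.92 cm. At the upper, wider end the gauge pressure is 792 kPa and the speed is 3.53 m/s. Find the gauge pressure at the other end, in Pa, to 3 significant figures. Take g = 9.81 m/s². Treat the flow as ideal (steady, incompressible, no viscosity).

P₂ ≈ 468000 Pa

Mass conservation (A₁v₁ = A₂v₂) gives v₂ = 3.53 × 49.5/6.70 = 26.1 m/s.
Applying Bernoulli between the two ends and solving for P₂: P₂ = P₁ + ½ρ(v₁² − v₂²) − ρgΔh.
P₂ = 792000 + ½·1030·(3.53² − 26.1²) − 1030·9.81·(−2.07) = 792000 + (-344000) − (-20900) = 468000 Pa.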